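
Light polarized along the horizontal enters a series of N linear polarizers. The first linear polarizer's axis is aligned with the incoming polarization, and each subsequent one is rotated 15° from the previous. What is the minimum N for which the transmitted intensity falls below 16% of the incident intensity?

First polarizer is aligned with the polarization: full transmission.
Each further stage multiplies by cos²(15°) = 0.933.
After N polarizers: T = 0.933^(N−1). Require T < 0.16 ⇒ N−1 > ln(0.16)/ln(0.933) = 26.43, so N−1 ≥ 27 and N = 28.
Check: N=28 gives T = 0.1538 < 0.16; N=27 gives T = 0.1648.

N = 28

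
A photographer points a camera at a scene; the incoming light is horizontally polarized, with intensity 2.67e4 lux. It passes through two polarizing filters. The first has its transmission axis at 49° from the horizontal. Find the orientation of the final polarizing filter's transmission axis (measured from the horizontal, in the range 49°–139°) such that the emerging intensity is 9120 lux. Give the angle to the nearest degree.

I₁ = I₀ cos²(49° − 0°) = I₀ cos²(49°) = 0.4304 I₀.
Target fraction: 9120 / 2.67e4 lux = 0.3416 of I₀.
Need I₂/I₀ = 0.3416, so cos²(θ − 49°) = 0.3416 / 0.4304 = 0.7936.
θ − 49° = arccos(√0.7936) = 27.0°, giving θ ≈ 49 + 27.0 = 76.0°.

θ ≈ 76°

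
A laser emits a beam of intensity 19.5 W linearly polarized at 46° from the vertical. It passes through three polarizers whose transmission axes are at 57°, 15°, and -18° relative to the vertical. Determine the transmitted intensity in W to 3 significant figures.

I ≈ 7.30 W

I₁ = 19.5 W · cos²(11°) = 18.79 W.
I₂ = I₁ · cos²(42°) = 18.79 · 0.5523 = 10.38 W.
I₃ = I₂ · cos²(33°) = 10.38 · 0.7034 = 7.299 W.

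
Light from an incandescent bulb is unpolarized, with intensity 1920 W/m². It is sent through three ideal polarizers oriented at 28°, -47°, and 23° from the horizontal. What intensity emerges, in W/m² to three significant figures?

Unpolarized light through the first polarizer → I₁ = 1920 W/m²/2 = 960 W/m², polarized at 28°.
I₂ = I₁ · cos²(75°) = 960 · 0.06699 = 64.31 W/m².
I₃ = I₂ · cos²(70°) = 64.31 · 0.117 = 7.523 W/m².

I ≈ 7.52 W/m²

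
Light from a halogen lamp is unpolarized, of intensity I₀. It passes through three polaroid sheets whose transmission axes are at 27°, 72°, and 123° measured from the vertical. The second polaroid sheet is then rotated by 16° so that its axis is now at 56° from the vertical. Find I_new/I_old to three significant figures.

Before rotation:
Unpolarized light through the first polarizer → I₁ = ½ I₀, now polarized at 27°.
I₂ = I₁ cos²(72° − 27°) = 0.5 I₀ · cos²(45°) = 0.25 I₀.
I₃ = I₂ cos²(123° − 72°) = 0.25 I₀ · cos²(51°) = 0.09901 I₀.
After rotation:
Unpolarized light through the first polarizer → I₁ = ½ I₀, now polarized at 27°.
I₂ = I₁ cos²(56° − 27°) = 0.5 I₀ · cos²(29°) = 0.3825 I₀.
I₃ = I₂ cos²(123° − 56°) = 0.3825 I₀ · cos²(67°) = 0.05839 I₀.
Ratio = 0.05839 / 0.09901 = 0.5898.

I_new/I_old ≈ 0.590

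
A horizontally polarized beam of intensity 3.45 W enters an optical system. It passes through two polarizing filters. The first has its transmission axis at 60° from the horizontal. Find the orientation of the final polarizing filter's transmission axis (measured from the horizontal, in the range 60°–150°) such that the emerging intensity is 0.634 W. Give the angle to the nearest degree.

I₁ = I₀ cos²(60° − 0°) = I₀ cos²(60°) = 0.25 I₀.
Target fraction: 0.634 / 3.45 W = 0.1838 of I₀.
Need I₂/I₀ = 0.1838, so cos²(θ − 60°) = 0.1838 / 0.25 = 0.7351.
θ − 60° = arccos(√0.7351) = 31.0°, giving θ ≈ 60 + 31.0 = 91.0°.

θ ≈ 91°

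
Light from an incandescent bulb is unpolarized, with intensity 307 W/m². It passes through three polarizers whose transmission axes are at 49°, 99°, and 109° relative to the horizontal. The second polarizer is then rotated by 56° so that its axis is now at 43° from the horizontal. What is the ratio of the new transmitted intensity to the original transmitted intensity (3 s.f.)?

I_new/I_old ≈ 0.408

Before rotation:
Unpolarized light through the first polarizer → I₁ = ½ I₀, now polarized at 49°.
I₂ = I₁ cos²(99° − 49°) = 0.5 I₀ · cos²(50°) = 0.2066 I₀.
I₃ = I₂ cos²(109° − 99°) = 0.2066 I₀ · cos²(10°) = 0.2004 I₀.
After rotation:
Unpolarized light through the first polarizer → I₁ = ½ I₀, now polarized at 49°.
I₂ = I₁ cos²(43° − 49°) = 0.5 I₀ · cos²(6°) = 0.4945 I₀.
I₃ = I₂ cos²(109° − 43°) = 0.4945 I₀ · cos²(66°) = 0.08181 I₀.
Ratio = 0.08181 / 0.2004 = 0.4083.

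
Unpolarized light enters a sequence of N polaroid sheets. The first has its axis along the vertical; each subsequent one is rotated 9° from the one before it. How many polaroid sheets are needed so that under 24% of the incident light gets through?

First polarizer halves the unpolarized light: factor 1/2.
Each further stage multiplies by cos²(9°) = 0.9755.
After N polarizers: T = 0.5·0.9755^(N−1). Require T < 0.24 ⇒ N−1 > ln(0.24/0.5)/ln(0.9755) = 29.62, so N−1 ≥ 30 and N = 31.
Check: N=31 gives T = 0.2378 < 0.24; N=30 gives T = 0.2437.

N = 31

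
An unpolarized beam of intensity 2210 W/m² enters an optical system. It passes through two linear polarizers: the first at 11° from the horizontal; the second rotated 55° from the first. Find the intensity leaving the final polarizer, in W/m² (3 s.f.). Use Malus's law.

I ≈ 364 W/m²

Unpolarized light through the first polarizer → I₁ = 2210 W/m²/2 = 1105 W/m², polarized at 11°.
I₂ = I₁ · cos²(55°) = 1105 · 0.329 = 363.5 W/m².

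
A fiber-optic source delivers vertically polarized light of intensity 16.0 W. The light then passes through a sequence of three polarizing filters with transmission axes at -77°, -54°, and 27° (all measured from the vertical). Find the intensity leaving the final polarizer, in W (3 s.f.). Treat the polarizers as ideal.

I ≈ 0.0168 W

By Malus's law, I₁ = 16.0 W · cos²(77°) = 0.8096 W.
I₂ = I₁ · cos²(23°) = 0.8096 · 0.8473 = 0.686 W.
I₃ = I₂ · cos²(81°) = 0.686 · 0.02447 = 0.01679 W.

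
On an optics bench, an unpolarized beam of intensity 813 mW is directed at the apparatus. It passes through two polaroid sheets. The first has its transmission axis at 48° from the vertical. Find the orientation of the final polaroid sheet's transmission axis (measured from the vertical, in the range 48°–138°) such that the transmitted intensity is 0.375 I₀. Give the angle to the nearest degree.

θ ≈ 78°

Unpolarized light through the first polarizer → I₁ = ½ I₀, now polarized at 48°.
Need I₂/I₀ = 0.375, so cos²(θ − 48°) = 0.375 / 0.5 = 0.75.
θ − 48° = arccos(√0.75) = 30.0°, giving θ ≈ 48 + 30.0 = 78.0°.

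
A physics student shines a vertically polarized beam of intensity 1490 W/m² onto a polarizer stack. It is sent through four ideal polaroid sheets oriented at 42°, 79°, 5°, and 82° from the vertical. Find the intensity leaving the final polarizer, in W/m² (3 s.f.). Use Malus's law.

By Malus's law, I₁ = 1490 W/m² · cos²(42°) = 822.9 W/m².
I₂ = I₁ · cos²(37°) = 822.9 · 0.6378 = 524.8 W/m².
I₃ = I₂ · cos²(74°) = 524.8 · 0.07598 = 39.88 W/m².
I₄ = I₃ · cos²(77°) = 39.88 · 0.0506 = 2.018 W/m².

I ≈ 2.02 W/m²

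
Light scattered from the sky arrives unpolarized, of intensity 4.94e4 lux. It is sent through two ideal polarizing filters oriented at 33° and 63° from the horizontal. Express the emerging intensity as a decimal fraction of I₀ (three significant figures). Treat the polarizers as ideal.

I/I₀ ≈ 0.375

Unpolarized light through the first polarizer → I₁ = 4.94e4 lux/2 = 2.47e+04 lux, polarized at 33°.
I₂ = I₁ · cos²(30°) = 2.47e+04 · 0.75 = 1.853e+04 lux.
Transmitted fraction = 0.375.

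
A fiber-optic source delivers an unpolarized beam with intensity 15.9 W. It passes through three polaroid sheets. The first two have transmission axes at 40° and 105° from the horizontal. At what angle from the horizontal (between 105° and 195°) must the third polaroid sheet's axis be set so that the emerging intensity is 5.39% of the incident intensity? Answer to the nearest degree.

θ ≈ 144°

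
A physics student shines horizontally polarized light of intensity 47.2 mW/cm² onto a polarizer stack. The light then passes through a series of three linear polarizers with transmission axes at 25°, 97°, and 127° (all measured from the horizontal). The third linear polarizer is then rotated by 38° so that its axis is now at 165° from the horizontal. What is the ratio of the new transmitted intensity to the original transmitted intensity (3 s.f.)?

Before rotation:
I₁ = I₀ cos²(25° − 0°) = I₀ cos²(25°) = 0.8214 I₀.
I₂ = I₁ cos²(97° − 25°) = 0.8214 I₀ · cos²(72°) = 0.07844 I₀.
I₃ = I₂ cos²(127° − 97°) = 0.07844 I₀ · cos²(30°) = 0.05883 I₀.
After rotation:
I₁ = I₀ cos²(25° − 0°) = I₀ cos²(25°) = 0.8214 I₀.
I₂ = I₁ cos²(97° − 25°) = 0.8214 I₀ · cos²(72°) = 0.07844 I₀.
I₃ = I₂ cos²(165° − 97°) = 0.07844 I₀ · cos²(68°) = 0.01101 I₀.
Ratio = 0.01101 / 0.05883 = 0.1871.

I_new/I_old ≈ 0.187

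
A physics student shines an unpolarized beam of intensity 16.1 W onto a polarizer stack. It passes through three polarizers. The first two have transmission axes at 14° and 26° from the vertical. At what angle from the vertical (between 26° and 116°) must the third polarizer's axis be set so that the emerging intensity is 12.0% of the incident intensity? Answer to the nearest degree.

θ ≈ 86°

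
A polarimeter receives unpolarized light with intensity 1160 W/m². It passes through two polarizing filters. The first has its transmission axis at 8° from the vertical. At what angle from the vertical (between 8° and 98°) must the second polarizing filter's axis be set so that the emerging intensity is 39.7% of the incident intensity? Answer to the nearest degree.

θ ≈ 35°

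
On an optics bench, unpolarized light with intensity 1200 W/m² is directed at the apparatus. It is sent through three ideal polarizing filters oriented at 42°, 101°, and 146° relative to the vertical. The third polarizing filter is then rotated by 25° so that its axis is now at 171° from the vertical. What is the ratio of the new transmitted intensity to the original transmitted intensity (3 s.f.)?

Before rotation:
Unpolarized light through the first polarizer → I₁ = ½ I₀, now polarized at 42°.
I₂ = I₁ cos²(101° − 42°) = 0.5 I₀ · cos²(59°) = 0.1326 I₀.
I₃ = I₂ cos²(146° − 101°) = 0.1326 I₀ · cos²(45°) = 0.06632 I₀.
After rotation:
Unpolarized light through the first polarizer → I₁ = ½ I₀, now polarized at 42°.
I₂ = I₁ cos²(101° − 42°) = 0.5 I₀ · cos²(59°) = 0.1326 I₀.
I₃ = I₂ cos²(171° − 101°) = 0.1326 I₀ · cos²(70°) = 0.01552 I₀.
Ratio = 0.01552 / 0.06632 = 0.234.

I_new/I_old ≈ 0.234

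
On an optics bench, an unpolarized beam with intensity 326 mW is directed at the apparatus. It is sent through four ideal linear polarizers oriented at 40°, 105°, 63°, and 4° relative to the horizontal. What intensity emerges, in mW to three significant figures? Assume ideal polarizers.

I ≈ 4.26 mW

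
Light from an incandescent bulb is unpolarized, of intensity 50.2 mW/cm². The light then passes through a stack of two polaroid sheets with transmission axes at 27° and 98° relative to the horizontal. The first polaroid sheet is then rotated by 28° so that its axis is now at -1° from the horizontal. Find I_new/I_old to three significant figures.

Before rotation:
Unpolarized light through the first polarizer → I₁ = ½ I₀, now polarized at 27°.
I₂ = I₁ cos²(98° − 27°) = 0.5 I₀ · cos²(71°) = 0.053 I₀.
After rotation:
Unpolarized light through the first polarizer → I₁ = ½ I₀, now polarized at -1°.
Angle between axes 1 and 2: 81°. I₂ = 0.5 I₀ · cos²(81°) = 0.01224 I₀.
Ratio = 0.01224 / 0.053 = 0.2309.

I_new/I_old ≈ 0.231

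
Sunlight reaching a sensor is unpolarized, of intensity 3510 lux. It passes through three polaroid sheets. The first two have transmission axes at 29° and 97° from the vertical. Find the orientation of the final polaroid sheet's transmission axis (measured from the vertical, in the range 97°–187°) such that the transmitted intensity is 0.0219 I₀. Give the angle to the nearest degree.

Unpolarized light through the first polarizer → I₁ = ½ I₀, now polarized at 29°.
I₂ = I₁ cos²(97° − 29°) = 0.5 I₀ · cos²(68°) = 0.07017 I₀.
Need I₃/I₀ = 0.0219, so cos²(θ − 97°) = 0.0219 / 0.07017 = 0.3121.
θ − 97° = arccos(√0.3121) = 56.0°, giving θ ≈ 97 + 56.0 = 153.0°.

θ ≈ 153°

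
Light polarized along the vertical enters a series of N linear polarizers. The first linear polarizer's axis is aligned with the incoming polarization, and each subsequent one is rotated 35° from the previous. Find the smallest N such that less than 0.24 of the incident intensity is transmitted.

First polarizer is aligned with the polarization: full transmission.
Each further stage multiplies by cos²(35°) = 0.671.
After N polarizers: T = 0.671^(N−1). Require T < 0.24 ⇒ N−1 > ln(0.24)/ln(0.671) = 3.58, so N−1 ≥ 4 and N = 5.
Check: N=5 gives T = 0.2027 < 0.24; N=4 gives T = 0.3021.

N = 5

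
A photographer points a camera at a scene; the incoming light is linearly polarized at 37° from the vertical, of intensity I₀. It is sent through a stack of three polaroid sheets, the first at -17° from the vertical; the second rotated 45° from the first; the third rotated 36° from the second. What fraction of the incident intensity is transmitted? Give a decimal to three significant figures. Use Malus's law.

≈ 0.113 I₀

By Malus's law, I₁ = I₀ cos²(-17° − 37°) = I₀ cos²(54°) = 0.3455 I₀.
I₂ = I₁ cos²(45°) = 0.3455 · 0.5 I₀ = 0.1727 I₀.
I₃ = I₂ cos²(36°) = 0.1727 · 0.6545 I₀ = 0.1131 I₀.
Transmitted fraction = 0.1131.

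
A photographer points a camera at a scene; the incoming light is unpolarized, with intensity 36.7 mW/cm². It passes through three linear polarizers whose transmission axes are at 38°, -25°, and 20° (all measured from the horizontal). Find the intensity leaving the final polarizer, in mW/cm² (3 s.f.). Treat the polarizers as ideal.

I ≈ 1.89 mW/cm²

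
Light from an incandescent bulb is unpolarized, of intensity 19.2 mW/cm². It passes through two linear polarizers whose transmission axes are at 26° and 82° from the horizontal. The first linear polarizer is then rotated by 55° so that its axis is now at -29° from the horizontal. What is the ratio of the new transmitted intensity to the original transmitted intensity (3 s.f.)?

I_new/I_old ≈ 0.411

Before rotation:
Unpolarized light through the first polarizer → I₁ = ½ I₀, now polarized at 26°.
I₂ = I₁ cos²(82° − 26°) = 0.5 I₀ · cos²(56°) = 0.1563 I₀.
After rotation:
Unpolarized light through the first polarizer → I₁ = ½ I₀, now polarized at -29°.
Angle between axes 1 and 2: 69°. I₂ = 0.5 I₀ · cos²(69°) = 0.06421 I₀.
Ratio = 0.06421 / 0.1563 = 0.4107.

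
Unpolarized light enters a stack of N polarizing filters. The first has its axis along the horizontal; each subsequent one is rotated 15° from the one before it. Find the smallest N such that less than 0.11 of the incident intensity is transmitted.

First polarizer halves the unpolarized light: factor 1/2.
Each further stage multiplies by cos²(15°) = 0.933.
After N polarizers: T = 0.5·0.933^(N−1). Require T < 0.11 ⇒ N−1 > ln(0.11/0.5)/ln(0.933) = 21.84, so N−1 ≥ 22 and N = 23.
Check: N=23 gives T = 0.1088 < 0.11; N=22 gives T = 0.1166.

N = 23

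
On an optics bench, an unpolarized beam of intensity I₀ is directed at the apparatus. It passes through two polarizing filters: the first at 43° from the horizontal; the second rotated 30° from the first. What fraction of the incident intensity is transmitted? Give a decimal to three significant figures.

Unpolarized light through the first polarizer → I₁ = ½ I₀, now polarized at 43°.
I₂ = I₁ cos²(30°) = 0.5 · 0.75 I₀ = 0.375 I₀.
Transmitted fraction = 0.375.

≈ 0.375 I₀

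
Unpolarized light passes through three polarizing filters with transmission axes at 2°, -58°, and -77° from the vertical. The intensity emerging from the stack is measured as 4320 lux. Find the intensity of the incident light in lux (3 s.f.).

I₀ ≈ 3.87e4 lux

Unpolarized light through the first polarizer → I₁ = ½ I₀, now polarized at 2°.
I₂ = I₁ cos²(-58° − 2°) = 0.5 I₀ · cos²(60°) = 0.125 I₀.
I₃ = I₂ cos²(-77° + 58°) = 0.125 I₀ · cos²(19°) = 0.1118 I₀.
So 4320 lux = 0.1118 I₀, giving I₀ = 4320/0.1118 = 3.866e+04 lux.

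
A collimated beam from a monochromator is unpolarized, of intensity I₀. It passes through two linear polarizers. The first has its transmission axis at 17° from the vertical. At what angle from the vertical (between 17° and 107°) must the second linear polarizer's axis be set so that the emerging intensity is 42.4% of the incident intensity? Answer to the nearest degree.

θ ≈ 40°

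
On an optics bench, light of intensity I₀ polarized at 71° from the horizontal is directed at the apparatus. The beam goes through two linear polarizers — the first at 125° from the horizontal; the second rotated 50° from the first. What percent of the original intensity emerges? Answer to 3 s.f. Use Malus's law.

By Malus's law, I₁ = I₀ cos²(125° − 71°) = I₀ cos²(54°) = 0.3455 I₀.
I₂ = I₁ cos²(50°) = 0.3455 · 0.4132 I₀ = 0.1427 I₀.
That is 14.27% of the incident intensity.

≈ 14.3%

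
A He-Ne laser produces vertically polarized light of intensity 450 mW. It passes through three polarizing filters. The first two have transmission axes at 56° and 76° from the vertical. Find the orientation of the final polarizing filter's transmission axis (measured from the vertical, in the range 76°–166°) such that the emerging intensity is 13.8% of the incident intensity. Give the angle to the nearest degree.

I₁ = I₀ cos²(56° − 0°) = I₀ cos²(56°) = 0.3127 I₀.
I₂ = I₁ cos²(76° − 56°) = 0.3127 I₀ · cos²(20°) = 0.2761 I₀.
Need I₃/I₀ = 0.138, so cos²(θ − 76°) = 0.138 / 0.2761 = 0.4998.
θ − 76° = arccos(√0.4998) = 45.0°, giving θ ≈ 76 + 45.0 = 121.0°.

θ ≈ 121°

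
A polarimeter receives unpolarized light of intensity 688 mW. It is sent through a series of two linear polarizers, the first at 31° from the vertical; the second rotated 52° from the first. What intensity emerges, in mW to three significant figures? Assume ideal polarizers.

I ≈ 130 mW

Unpolarized light through the first polarizer → I₁ = 688 mW/2 = 344 mW, polarized at 31°.
I₂ = I₁ · cos²(52°) = 344 · 0.379 = 130.4 mW.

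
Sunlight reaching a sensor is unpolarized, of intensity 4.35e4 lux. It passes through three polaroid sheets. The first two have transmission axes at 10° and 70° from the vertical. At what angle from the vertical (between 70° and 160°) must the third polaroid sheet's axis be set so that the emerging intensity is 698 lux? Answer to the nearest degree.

θ ≈ 139°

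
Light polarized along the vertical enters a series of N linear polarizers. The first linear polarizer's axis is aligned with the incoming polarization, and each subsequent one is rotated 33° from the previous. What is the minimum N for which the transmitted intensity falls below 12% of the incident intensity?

First polarizer is aligned with the polarization: full transmission.
Each further stage multiplies by cos²(33°) = 0.7034.
After N polarizers: T = 0.7034^(N−1). Require T < 0.12 ⇒ N−1 > ln(0.12)/ln(0.7034) = 6.03, so N−1 ≥ 7 and N = 8.
Check: N=8 gives T = 0.08517 < 0.12; N=7 gives T = 0.1211.

N = 8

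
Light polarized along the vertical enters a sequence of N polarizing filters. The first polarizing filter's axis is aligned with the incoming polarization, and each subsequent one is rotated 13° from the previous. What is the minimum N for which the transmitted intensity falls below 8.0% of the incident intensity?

N = 50

First polarizer is aligned with the polarization: full transmission.
Each further stage multiplies by cos²(13°) = 0.9494.
After N polarizers: T = 0.9494^(N−1). Require T < 0.080 ⇒ N−1 > ln(0.080)/ln(0.9494) = 48.64, so N−1 ≥ 49 and N = 50.
Check: N=50 gives T = 0.07851 < 0.080; N=49 gives T = 0.0827.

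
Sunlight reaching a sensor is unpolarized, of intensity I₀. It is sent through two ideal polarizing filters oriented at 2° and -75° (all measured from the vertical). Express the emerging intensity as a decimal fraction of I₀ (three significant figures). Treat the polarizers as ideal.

Unpolarized light through the first polarizer → I₁ = ½ I₀, now polarized at 2°.
I₂ = I₁ cos²(-75° − 2°) = 0.5 I₀ · cos²(77°) = 0.0253 I₀.
Transmitted fraction = 0.0253.

≈ 0.0253 I₀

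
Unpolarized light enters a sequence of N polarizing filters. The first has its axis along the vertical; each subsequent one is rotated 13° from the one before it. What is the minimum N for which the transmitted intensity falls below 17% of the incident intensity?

First polarizer halves the unpolarized light: factor 1/2.
Each further stage multiplies by cos²(13°) = 0.9494.
After N polarizers: T = 0.5·0.9494^(N−1). Require T < 0.17 ⇒ N−1 > ln(0.17/0.5)/ln(0.9494) = 20.78, so N−1 ≥ 21 and N = 22.
Check: N=22 gives T = 0.168 < 0.17; N=21 gives T = 0.177.

N = 22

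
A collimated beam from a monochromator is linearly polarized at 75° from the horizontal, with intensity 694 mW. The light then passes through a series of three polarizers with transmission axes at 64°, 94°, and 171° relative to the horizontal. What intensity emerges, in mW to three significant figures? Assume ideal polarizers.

I ≈ 25.4 mW

I₁ = 694 mW · cos²(11°) = 668.7 mW.
I₂ = I₁ · cos²(30°) = 668.7 · 0.75 = 501.5 mW.
I₃ = I₂ · cos²(77°) = 501.5 · 0.0506 = 25.38 mW.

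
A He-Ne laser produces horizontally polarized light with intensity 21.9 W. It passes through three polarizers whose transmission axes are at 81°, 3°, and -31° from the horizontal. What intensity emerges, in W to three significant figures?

I₁ = 21.9 W · cos²(81°) = 0.5359 W.
I₂ = I₁ · cos²(78°) = 0.5359 · 0.04323 = 0.02317 W.
I₃ = I₂ · cos²(34°) = 0.02317 · 0.6873 = 0.01592 W.

I ≈ 0.0159 W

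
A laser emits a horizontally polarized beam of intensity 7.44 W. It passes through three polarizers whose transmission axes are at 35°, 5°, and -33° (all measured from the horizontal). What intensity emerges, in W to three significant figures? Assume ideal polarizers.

By Malus's law, I₁ = 7.44 W · cos²(35°) = 4.992 W.
I₂ = I₁ · cos²(30°) = 4.992 · 0.75 = 3.744 W.
I₃ = I₂ · cos²(38°) = 3.744 · 0.621 = 2.325 W.

I ≈ 2.33 W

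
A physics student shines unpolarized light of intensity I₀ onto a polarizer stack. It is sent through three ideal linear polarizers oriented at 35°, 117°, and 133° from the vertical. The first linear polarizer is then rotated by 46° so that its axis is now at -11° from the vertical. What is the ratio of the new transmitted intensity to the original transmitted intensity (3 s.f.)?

Before rotation:
Unpolarized light through the first polarizer → I₁ = ½ I₀, now polarized at 35°.
I₂ = I₁ cos²(117° − 35°) = 0.5 I₀ · cos²(82°) = 0.009685 I₀.
I₃ = I₂ cos²(133° − 117°) = 0.009685 I₀ · cos²(16°) = 0.008949 I₀.
After rotation:
Unpolarized light through the first polarizer → I₁ = ½ I₀, now polarized at -11°.
Angle between axes 1 and 2: 52°. I₂ = 0.5 I₀ · cos²(52°) = 0.1895 I₀.
I₃ = I₂ cos²(133° − 117°) = 0.1895 I₀ · cos²(16°) = 0.1751 I₀.
Ratio = 0.1751 / 0.008949 = 19.57.

I_new/I_old ≈ 19.6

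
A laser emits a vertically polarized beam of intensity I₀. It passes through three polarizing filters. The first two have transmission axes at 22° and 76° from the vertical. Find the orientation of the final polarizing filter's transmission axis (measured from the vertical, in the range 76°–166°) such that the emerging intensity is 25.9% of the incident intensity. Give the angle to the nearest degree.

θ ≈ 97°

I₁ = I₀ cos²(22° − 0°) = I₀ cos²(22°) = 0.8597 I₀.
I₂ = I₁ cos²(76° − 22°) = 0.8597 I₀ · cos²(54°) = 0.297 I₀.
Need I₃/I₀ = 0.259, so cos²(θ − 76°) = 0.259 / 0.297 = 0.872.
θ − 76° = arccos(√0.872) = 21.0°, giving θ ≈ 76 + 21.0 = 97.0°.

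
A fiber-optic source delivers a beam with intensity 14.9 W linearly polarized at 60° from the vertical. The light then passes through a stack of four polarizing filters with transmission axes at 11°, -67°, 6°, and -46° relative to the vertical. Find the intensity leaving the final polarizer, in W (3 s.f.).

I₁ = 14.9 W · cos²(49°) = 6.413 W.
I₂ = I₁ · cos²(78°) = 6.413 · 0.04323 = 0.2772 W.
I₃ = I₂ · cos²(73°) = 0.2772 · 0.08548 = 0.0237 W.
I₄ = I₃ · cos²(52°) = 0.0237 · 0.379 = 0.008982 W.

I ≈ 0.00898 W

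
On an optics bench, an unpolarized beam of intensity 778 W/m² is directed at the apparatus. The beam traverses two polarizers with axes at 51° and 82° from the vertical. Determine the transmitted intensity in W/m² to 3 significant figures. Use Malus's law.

I ≈ 286 W/m²

Unpolarized light through the first polarizer → I₁ = 778 W/m²/2 = 389 W/m², polarized at 51°.
I₂ = I₁ · cos²(31°) = 389 · 0.7347 = 285.8 W/m².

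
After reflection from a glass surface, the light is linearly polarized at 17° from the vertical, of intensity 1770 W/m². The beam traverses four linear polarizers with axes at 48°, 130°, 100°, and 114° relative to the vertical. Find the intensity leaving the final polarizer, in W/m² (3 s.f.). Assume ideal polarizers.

I ≈ 17.8 W/m²

I₁ = 1770 W/m² · cos²(31°) = 1300 W/m².
I₂ = I₁ · cos²(82°) = 1300 · 0.01937 = 25.19 W/m².
I₃ = I₂ · cos²(30°) = 25.19 · 0.75 = 18.89 W/m².
I₄ = I₃ · cos²(14°) = 18.89 · 0.9415 = 17.79 W/m².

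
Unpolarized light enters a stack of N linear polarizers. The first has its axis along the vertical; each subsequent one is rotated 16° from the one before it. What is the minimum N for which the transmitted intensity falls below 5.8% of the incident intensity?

N = 29

First polarizer halves the unpolarized light: factor 1/2.
Each further stage multiplies by cos²(16°) = 0.924.
After N polarizers: T = 0.5·0.924^(N−1). Require T < 0.058 ⇒ N−1 > ln(0.058/0.5)/ln(0.924) = 27.26, so N−1 ≥ 28 and N = 29.
Check: N=29 gives T = 0.05471 < 0.058; N=28 gives T = 0.05921.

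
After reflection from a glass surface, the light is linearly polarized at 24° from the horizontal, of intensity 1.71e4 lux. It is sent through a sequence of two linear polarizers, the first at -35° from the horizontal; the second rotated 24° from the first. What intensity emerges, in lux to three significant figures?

I ≈ 3790 lux

I₁ = 1.71e4 lux · cos²(59°) = 4536 lux.
I₂ = I₁ · cos²(24°) = 4536 · 0.8346 = 3786 lux.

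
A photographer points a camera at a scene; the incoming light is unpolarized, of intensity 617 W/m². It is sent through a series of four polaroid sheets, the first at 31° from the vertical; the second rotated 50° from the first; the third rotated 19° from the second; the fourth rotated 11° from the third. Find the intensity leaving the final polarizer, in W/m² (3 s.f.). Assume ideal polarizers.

I ≈ 110 W/m²

Unpolarized light through the first polarizer → I₁ = 617 W/m²/2 = 308.5 W/m², polarized at 31°.
I₂ = I₁ · cos²(50°) = 308.5 · 0.4132 = 127.5 W/m².
I₃ = I₂ · cos²(19°) = 127.5 · 0.894 = 114 W/m².
I₄ = I₃ · cos²(11°) = 114 · 0.9636 = 109.8 W/m².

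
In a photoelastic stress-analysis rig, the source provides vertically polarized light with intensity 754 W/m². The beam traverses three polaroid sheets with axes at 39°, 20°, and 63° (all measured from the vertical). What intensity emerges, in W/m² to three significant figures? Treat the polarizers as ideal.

By Malus's law, I₁ = 754 W/m² · cos²(39°) = 455.4 W/m².
I₂ = I₁ · cos²(19°) = 455.4 · 0.894 = 407.1 W/m².
I₃ = I₂ · cos²(43°) = 407.1 · 0.5349 = 217.8 W/m².

I ≈ 218 W/m²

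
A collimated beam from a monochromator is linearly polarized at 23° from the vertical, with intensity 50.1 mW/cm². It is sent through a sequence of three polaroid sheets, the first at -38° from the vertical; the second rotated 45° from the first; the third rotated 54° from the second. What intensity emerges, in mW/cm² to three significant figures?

I ≈ 2.03 mW/cm²

I₁ = 50.1 mW/cm² · cos²(61°) = 11.78 mW/cm².
I₂ = I₁ · cos²(45°) = 11.78 · 0.5 = 5.888 mW/cm².
I₃ = I₂ · cos²(54°) = 5.888 · 0.3455 = 2.034 mW/cm².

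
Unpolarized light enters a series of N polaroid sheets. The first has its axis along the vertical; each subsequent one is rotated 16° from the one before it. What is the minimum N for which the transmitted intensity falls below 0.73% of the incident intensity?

N = 55

First polarizer halves the unpolarized light: factor 1/2.
Each further stage multiplies by cos²(16°) = 0.924.
After N polarizers: T = 0.5·0.924^(N−1). Require T < 0.0073 ⇒ N−1 > ln(0.0073/0.5)/ln(0.924) = 53.49, so N−1 ≥ 54 and N = 55.
Check: N=55 gives T = 0.007012 < 0.0073; N=54 gives T = 0.007589.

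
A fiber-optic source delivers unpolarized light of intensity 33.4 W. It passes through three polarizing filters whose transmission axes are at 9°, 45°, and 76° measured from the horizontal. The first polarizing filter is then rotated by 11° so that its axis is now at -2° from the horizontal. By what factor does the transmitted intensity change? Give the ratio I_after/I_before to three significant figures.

I_new/I_old ≈ 0.711

Before rotation:
Unpolarized light through the first polarizer → I₁ = ½ I₀, now polarized at 9°.
I₂ = I₁ cos²(45° − 9°) = 0.5 I₀ · cos²(36°) = 0.3273 I₀.
I₃ = I₂ cos²(76° − 45°) = 0.3273 I₀ · cos²(31°) = 0.2404 I₀.
After rotation:
Unpolarized light through the first polarizer → I₁ = ½ I₀, now polarized at -2°.
I₂ = I₁ cos²(45° + 2°) = 0.5 I₀ · cos²(47°) = 0.2326 I₀.
I₃ = I₂ cos²(76° − 45°) = 0.2326 I₀ · cos²(31°) = 0.1709 I₀.
Ratio = 0.1709 / 0.2404 = 0.7106.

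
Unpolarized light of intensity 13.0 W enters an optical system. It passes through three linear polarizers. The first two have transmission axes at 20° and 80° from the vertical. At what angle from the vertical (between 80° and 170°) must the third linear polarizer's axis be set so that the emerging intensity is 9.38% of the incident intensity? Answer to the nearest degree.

θ ≈ 110°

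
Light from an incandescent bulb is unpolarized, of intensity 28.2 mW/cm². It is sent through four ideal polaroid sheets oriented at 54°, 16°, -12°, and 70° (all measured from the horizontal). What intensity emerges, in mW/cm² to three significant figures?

Unpolarized light through the first polarizer → I₁ = 28.2 mW/cm²/2 = 14.1 mW/cm², polarized at 54°.
I₂ = I₁ · cos²(38°) = 14.1 · 0.621 = 8.756 mW/cm².
I₃ = I₂ · cos²(28°) = 8.756 · 0.7796 = 6.826 mW/cm².
I₄ = I₃ · cos²(82°) = 6.826 · 0.01937 = 0.1322 mW/cm².

I ≈ 0.132 mW/cm²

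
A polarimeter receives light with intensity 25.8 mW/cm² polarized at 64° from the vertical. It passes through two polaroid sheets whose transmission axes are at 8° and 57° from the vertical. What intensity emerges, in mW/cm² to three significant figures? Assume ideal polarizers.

By Malus's law, I₁ = 25.8 mW/cm² · cos²(56°) = 8.068 mW/cm².
I₂ = I₁ · cos²(49°) = 8.068 · 0.4304 = 3.472 mW/cm².

I ≈ 3.47 mW/cm²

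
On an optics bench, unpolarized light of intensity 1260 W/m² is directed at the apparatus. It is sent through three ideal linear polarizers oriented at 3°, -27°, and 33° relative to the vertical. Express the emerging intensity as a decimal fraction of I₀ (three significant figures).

I/I₀ ≈ 0.0938

Unpolarized light through the first polarizer → I₁ = 1260 W/m²/2 = 630 W/m², polarized at 3°.
I₂ = I₁ · cos²(30°) = 630 · 0.75 = 472.5 W/m².
I₃ = I₂ · cos²(60°) = 472.5 · 0.25 = 118.1 W/m².
Transmitted fraction = 0.09375.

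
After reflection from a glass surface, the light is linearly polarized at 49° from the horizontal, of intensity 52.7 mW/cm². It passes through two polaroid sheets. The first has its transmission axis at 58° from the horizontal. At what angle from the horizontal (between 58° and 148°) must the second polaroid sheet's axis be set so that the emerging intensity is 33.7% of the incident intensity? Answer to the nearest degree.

θ ≈ 112°

I₁ = I₀ cos²(58° − 49°) = I₀ cos²(9°) = 0.9755 I₀.
Need I₂/I₀ = 0.337, so cos²(θ − 58°) = 0.337 / 0.9755 = 0.3455.
θ − 58° = arccos(√0.3455) = 54.0°, giving θ ≈ 58 + 54.0 = 112.0°.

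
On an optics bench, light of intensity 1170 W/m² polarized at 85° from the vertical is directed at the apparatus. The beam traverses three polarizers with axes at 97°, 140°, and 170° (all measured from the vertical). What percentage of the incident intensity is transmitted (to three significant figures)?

≈ 38.4%

I₁ = 1170 W/m² · cos²(12°) = 1119 W/m².
I₂ = I₁ · cos²(43°) = 1119 · 0.5349 = 598.8 W/m².
I₃ = I₂ · cos²(30°) = 598.8 · 0.75 = 449.1 W/m².
That is 38.38% of the incident intensity.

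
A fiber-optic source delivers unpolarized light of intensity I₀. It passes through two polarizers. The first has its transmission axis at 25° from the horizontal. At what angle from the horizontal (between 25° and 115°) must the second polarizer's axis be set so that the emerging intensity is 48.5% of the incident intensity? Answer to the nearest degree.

Unpolarized light through the first polarizer → I₁ = ½ I₀, now polarized at 25°.
Need I₂/I₀ = 0.485, so cos²(θ − 25°) = 0.485 / 0.5 = 0.97.
θ − 25° = arccos(√0.97) = 10.0°, giving θ ≈ 25 + 10.0 = 35.0°.

θ ≈ 35°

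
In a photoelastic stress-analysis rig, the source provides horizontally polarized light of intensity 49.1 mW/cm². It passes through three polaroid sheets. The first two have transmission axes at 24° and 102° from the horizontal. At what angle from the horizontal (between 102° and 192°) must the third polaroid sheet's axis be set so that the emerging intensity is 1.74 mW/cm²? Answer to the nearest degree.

By Malus's law, I₁ = I₀ cos²(24° − 0°) = I₀ cos²(24°) = 0.8346 I₀.
I₂ = I₁ cos²(102° − 24°) = 0.8346 I₀ · cos²(78°) = 0.03608 I₀.
Target fraction: 1.74 / 49.1 mW/cm² = 0.03544 of I₀.
Need I₃/I₀ = 0.03544, so cos²(θ − 102°) = 0.03544 / 0.03608 = 0.9823.
θ − 102° = arccos(√0.9823) = 7.6°, giving θ ≈ 102 + 7.6 = 109.6°.

θ ≈ 110°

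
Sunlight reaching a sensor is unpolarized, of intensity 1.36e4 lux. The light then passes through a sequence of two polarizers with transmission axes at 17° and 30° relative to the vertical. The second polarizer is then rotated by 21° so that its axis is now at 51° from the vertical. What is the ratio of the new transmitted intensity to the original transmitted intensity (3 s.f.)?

Before rotation:
Unpolarized light through the first polarizer → I₁ = ½ I₀, now polarized at 17°.
I₂ = I₁ cos²(30° − 17°) = 0.5 I₀ · cos²(13°) = 0.4747 I₀.
After rotation:
Unpolarized light through the first polarizer → I₁ = ½ I₀, now polarized at 17°.
I₂ = I₁ cos²(51° − 17°) = 0.5 I₀ · cos²(34°) = 0.3437 I₀.
Ratio = 0.3437 / 0.4747 = 0.7239.

I_new/I_old ≈ 0.724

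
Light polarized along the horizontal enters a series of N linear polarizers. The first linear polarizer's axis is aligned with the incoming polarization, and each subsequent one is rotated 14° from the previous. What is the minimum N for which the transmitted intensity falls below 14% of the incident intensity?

N = 34

First polarizer is aligned with the polarization: full transmission.
Each further stage multiplies by cos²(14°) = 0.9415.
After N polarizers: T = 0.9415^(N−1). Require T < 0.14 ⇒ N−1 > ln(0.14)/ln(0.9415) = 32.60, so N−1 ≥ 33 and N = 34.
Check: N=34 gives T = 0.1367 < 0.14; N=33 gives T = 0.1452.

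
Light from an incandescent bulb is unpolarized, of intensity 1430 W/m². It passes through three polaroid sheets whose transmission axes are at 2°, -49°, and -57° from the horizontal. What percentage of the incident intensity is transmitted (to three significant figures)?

≈ 19.4%

Unpolarized light through the first polarizer → I₁ = 1430 W/m²/2 = 715 W/m², polarized at 2°.
I₂ = I₁ · cos²(51°) = 715 · 0.396 = 283.2 W/m².
I₃ = I₂ · cos²(8°) = 283.2 · 0.9806 = 277.7 W/m².
That is 19.42% of the incident intensity.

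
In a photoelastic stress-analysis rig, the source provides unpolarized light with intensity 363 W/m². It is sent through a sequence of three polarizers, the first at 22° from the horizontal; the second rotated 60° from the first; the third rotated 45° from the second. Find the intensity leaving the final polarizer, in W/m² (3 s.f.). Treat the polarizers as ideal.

I ≈ 22.7 W/m²

Unpolarized light through the first polarizer → I₁ = 363 W/m²/2 = 181.5 W/m², polarized at 22°.
I₂ = I₁ · cos²(60°) = 181.5 · 0.25 = 45.38 W/m².
I₃ = I₂ · cos²(45°) = 45.38 · 0.5 = 22.69 W/m².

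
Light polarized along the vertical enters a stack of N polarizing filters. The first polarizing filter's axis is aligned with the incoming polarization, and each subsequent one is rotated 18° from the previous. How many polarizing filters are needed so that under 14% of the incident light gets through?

N = 21

First polarizer is aligned with the polarization: full transmission.
Each further stage multiplies by cos²(18°) = 0.9045.
After N polarizers: T = 0.9045^(N−1). Require T < 0.14 ⇒ N−1 > ln(0.14)/ln(0.9045) = 19.59, so N−1 ≥ 20 and N = 21.
Check: N=21 gives T = 0.1344 < 0.14; N=20 gives T = 0.1485.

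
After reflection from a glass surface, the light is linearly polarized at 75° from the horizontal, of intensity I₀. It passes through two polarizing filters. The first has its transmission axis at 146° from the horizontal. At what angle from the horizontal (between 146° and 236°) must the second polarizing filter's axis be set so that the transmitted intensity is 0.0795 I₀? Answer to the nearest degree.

θ ≈ 176°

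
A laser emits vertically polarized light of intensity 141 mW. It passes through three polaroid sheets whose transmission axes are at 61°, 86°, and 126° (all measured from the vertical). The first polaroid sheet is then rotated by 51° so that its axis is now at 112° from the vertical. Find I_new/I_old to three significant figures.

I_new/I_old ≈ 0.587

Before rotation:
I₁ = I₀ cos²(61° − 0°) = I₀ cos²(61°) = 0.235 I₀.
I₂ = I₁ cos²(86° − 61°) = 0.235 I₀ · cos²(25°) = 0.1931 I₀.
I₃ = I₂ cos²(126° − 86°) = 0.1931 I₀ · cos²(40°) = 0.1133 I₀.
After rotation:
I₁ = I₀ cos²(112° − 0°) = I₀ cos²(68°) = 0.1403 I₀.
I₂ = I₁ cos²(86° − 112°) = 0.1403 I₀ · cos²(26°) = 0.1134 I₀.
I₃ = I₂ cos²(126° − 86°) = 0.1134 I₀ · cos²(40°) = 0.06652 I₀.
Ratio = 0.06652 / 0.1133 = 0.5872.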